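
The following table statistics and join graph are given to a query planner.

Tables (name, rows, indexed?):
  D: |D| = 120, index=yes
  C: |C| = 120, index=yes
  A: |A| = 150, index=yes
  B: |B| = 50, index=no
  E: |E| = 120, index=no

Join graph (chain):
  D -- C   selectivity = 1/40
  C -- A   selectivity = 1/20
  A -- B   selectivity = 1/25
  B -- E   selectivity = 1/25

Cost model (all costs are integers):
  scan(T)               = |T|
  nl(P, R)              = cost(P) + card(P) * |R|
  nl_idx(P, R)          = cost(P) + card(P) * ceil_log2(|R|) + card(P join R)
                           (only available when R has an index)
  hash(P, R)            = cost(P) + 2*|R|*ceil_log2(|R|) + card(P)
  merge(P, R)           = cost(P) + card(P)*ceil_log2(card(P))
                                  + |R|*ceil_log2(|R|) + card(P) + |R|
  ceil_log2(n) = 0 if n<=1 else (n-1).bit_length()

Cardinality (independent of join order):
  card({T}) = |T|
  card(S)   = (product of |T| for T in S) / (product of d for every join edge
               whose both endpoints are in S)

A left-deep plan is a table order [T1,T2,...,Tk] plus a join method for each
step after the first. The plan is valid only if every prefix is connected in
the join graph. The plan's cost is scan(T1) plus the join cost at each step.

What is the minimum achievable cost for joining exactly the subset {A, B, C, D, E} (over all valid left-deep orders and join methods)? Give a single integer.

Selinger DP over subsets of {A,B,C,D,E}:
  {D}: scan cost=120, card=120
  {C}: scan cost=120, card=120
  {A}: scan cost=150, card=150
  {B}: scan cost=50, card=50
  {E}: scan cost=120, card=120
  {CD}: card=360; try (D,nl_idx)→1320, (C,nl_idx)→1320, (D,hash)→1920, (C,hash)→1920, (D,merge)→2040, (C,merge)→2040 …(+2); best=1320 via (D,nl_idx)
  {AC}: card=900; try (C,hash)→1980, (A,nl_idx)→1980, (C,nl_idx)→2100, (A,merge)→2430, (C,merge)→2460, (A,hash)→2640 …(+2); best=1980 via (C,hash)
  {AB}: card=300; try (A,nl_idx)→750, (B,hash)→900, (A,merge)→1750, (B,merge)→1850, (A,hash)→2500, (A,nl)→7550 …(+1); best=750 via (A,nl_idx)
  {BE}: card=240; try (B,hash)→840, (E,merge)→1360, (B,merge)→1430, (E,hash)→1780, (E,nl)→6050, (B,nl)→6120; best=840 via (B,hash)
  {ACD}: card=2700; try (A,hash)→4080, (D,hash)→4560, (A,merge)→6270, (A,nl_idx)→6900, (D,nl_idx)→10980, (D,merge)→12840 …(+2); best=4080 via (A,hash)
  {ABC}: card=1800; try (C,hash)→2730, (B,hash)→3480, (C,nl_idx)→4650, (C,merge)→4710, (B,merge)→12230, (C,nl)→36750 …(+1); best=2730 via (C,hash)
  {ABE}: card=1440; try (E,hash)→2730, (A,hash)→3480, (A,nl_idx)→4200, (A,merge)→4350, (E,merge)→4710, (E,nl)→36750 …(+1); best=2730 via (E,hash)
  {ABCD}: card=5400; try (D,hash)→6210, (B,hash)→7380, (D,nl_idx)→20730, (D,merge)→25290, (B,merge)→39530, (B,nl)→139080 …(+1); best=6210 via (D,hash)
  {ABCE}: card=8640; try (C,hash)→5850, (E,hash)→6210, (C,merge)→20970, (C,nl_idx)→21450, (E,merge)→25290, (C,nl)→175530 …(+1); best=5850 via (C,hash)
  {ABCDE}: card=25920; try (E,hash)→13290, (D,hash)→16170, (E,merge)→82770, (D,nl_idx)→92250, (D,merge)→136410, (E,nl)→654210 …(+1); best=13290 via (E,hash)

13290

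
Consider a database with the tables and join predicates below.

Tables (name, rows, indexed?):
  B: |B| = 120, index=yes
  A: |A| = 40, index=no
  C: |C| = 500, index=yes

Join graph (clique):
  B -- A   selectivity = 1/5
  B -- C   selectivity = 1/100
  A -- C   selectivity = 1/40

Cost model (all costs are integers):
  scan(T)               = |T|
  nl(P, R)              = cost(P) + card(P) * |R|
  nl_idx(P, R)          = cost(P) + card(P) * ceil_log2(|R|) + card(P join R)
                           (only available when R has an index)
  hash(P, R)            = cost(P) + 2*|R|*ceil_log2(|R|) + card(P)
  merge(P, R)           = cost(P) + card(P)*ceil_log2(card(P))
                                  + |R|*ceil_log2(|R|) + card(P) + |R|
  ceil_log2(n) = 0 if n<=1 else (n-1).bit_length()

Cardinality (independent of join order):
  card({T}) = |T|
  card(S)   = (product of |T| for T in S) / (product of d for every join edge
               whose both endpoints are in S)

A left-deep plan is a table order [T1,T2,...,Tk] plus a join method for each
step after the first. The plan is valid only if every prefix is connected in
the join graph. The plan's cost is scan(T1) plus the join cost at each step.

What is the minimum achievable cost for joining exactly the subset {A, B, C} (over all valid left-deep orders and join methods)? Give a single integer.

Selinger DP over subsets of {A,B,C}:
  {B}: scan cost=120, card=120
  {A}: scan cost=40, card=40
  {C}: scan cost=500, card=500
  {AB}: card=960; try (A,hash)→720, (B,merge)→1280, (B,nl_idx)→1280, (A,merge)→1360, (B,hash)→1760, (B,nl)→4840 …(+1); best=720 via (A,hash)
  {BC}: card=600; try (C,nl_idx)→1800, (B,hash)→2680, (B,nl_idx)→4600, (C,merge)→6080, (B,merge)→6460, (C,hash)→9240 …(+2); best=1800 via (C,nl_idx)
  {AC}: card=500; try (C,nl_idx)→900, (A,hash)→1480, (C,merge)→5320, (A,merge)→5780, (C,hash)→9080, (C,nl)→20040 …(+1); best=900 via (C,nl_idx)
  {ABC}: card=120; try (A,hash)→2880, (B,hash)→3080, (B,nl_idx)→4520, (B,merge)→6860, (A,merge)→8680, (C,nl_idx)→9480 …(+5); best=2880 via (A,hash)

2880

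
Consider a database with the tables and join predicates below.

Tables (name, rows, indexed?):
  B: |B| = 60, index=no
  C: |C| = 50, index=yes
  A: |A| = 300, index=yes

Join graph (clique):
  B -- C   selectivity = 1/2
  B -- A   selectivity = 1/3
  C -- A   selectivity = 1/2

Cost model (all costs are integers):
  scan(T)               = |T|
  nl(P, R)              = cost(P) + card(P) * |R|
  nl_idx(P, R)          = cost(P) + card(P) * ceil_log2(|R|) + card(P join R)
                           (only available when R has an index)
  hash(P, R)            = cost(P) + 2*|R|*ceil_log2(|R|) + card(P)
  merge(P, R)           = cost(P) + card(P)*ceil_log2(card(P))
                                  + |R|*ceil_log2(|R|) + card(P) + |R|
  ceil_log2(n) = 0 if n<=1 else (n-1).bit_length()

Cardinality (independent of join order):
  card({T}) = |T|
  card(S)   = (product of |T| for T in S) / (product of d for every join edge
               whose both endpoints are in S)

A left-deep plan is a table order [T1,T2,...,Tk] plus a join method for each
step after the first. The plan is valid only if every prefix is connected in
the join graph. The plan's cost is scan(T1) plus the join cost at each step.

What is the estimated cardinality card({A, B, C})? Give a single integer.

Tables in S: A(300), B(60), C(50)
Edges inside S: B-C(d=2), B-A(d=3), C-A(d=2)
numerator = 300 * 60 * 50 = 900000
denominator = 2 * 3 * 2 = 12
card(S) = 900000 / 12 = 75000

75000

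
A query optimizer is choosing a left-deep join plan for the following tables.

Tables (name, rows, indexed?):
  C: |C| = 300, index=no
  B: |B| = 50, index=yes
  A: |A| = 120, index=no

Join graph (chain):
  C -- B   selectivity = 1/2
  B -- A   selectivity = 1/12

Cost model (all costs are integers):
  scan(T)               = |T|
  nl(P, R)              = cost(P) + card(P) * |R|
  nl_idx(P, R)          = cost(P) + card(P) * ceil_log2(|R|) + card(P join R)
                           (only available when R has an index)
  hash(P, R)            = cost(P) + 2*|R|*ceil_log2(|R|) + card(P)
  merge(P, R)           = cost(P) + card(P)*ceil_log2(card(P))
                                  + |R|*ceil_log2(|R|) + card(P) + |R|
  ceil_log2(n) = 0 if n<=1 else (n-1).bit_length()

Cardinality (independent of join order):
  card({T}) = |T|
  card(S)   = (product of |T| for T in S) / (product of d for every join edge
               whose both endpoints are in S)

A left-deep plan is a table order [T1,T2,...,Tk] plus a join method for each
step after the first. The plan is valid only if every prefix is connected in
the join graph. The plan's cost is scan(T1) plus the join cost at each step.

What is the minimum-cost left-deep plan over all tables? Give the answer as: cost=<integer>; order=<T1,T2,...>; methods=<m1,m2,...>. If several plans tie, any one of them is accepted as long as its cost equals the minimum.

cost=6740; order=A,B,C; methods=hash,hash

Selinger DP (subsets sized 1..n):
  {C}: scan cost=300, card=300
  {B}: scan cost=50, card=50
  {A}: scan cost=120, card=120
  {BC}: card=7500; try (B,hash)→1200, (C,merge)→3400, (B,merge)→3650, (C,hash)→5500, (B,nl_idx)→9600, (C,nl)→15050 …(+1); best=1200 via (B,hash)
  {AB}: card=500; try (B,hash)→840, (B,nl_idx)→1340, (A,merge)→1360, (B,merge)→1430, (A,hash)→1780, (A,nl)→6050 …(+1); best=840 via (B,hash)
  {ABC}: card=75000; try (C,hash)→6740, (C,merge)→8840, (A,hash)→10380, (A,merge)→107160, (C,nl)→150840, (A,nl)→901200; best=6740 via (C,hash)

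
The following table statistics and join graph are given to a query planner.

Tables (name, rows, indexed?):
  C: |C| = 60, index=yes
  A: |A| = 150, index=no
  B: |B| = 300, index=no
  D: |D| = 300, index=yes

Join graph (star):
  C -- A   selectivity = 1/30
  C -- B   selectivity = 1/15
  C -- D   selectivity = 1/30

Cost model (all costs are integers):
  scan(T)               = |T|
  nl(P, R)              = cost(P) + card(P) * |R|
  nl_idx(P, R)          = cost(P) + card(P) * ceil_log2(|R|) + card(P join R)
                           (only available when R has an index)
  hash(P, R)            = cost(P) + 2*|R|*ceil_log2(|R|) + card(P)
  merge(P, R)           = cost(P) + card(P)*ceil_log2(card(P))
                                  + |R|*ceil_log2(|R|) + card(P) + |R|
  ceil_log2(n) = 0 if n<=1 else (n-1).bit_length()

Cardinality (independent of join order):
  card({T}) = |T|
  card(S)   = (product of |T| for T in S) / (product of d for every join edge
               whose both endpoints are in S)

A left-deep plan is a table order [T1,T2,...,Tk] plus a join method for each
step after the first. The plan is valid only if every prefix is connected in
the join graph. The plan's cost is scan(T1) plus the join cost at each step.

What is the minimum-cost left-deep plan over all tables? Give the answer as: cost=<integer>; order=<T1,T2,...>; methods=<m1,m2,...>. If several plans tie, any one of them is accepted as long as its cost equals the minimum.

Selinger DP (subsets sized 1..n):
  {C}: scan cost=60, card=60
  {A}: scan cost=150, card=150
  {B}: scan cost=300, card=300
  {D}: scan cost=300, card=300
  {AC}: card=300; try (C,hash)→1020, (C,nl_idx)→1350, (A,merge)→1830, (C,merge)→1920, (A,hash)→2520, (A,nl)→9060 …(+1); best=1020 via (C,hash)
  {BC}: card=1200; try (C,hash)→1320, (C,nl_idx)→3300, (B,merge)→3480, (C,merge)→3720, (B,hash)→5520, (B,nl)→18060 …(+1); best=1320 via (C,hash)
  {CD}: card=600; try (D,nl_idx)→1200, (C,hash)→1320, (C,nl_idx)→2700, (D,merge)→3480, (C,merge)→3720, (D,hash)→5520 …(+2); best=1200 via (D,nl_idx)
  {ABC}: card=6000; try (A,hash)→4920, (B,hash)→6720, (B,merge)→7020, (A,merge)→17070, (B,nl)→91020, (A,nl)→181320; best=4920 via (A,hash)
  {ACD}: card=3000; try (A,hash)→4200, (D,hash)→6720, (D,nl_idx)→6720, (D,merge)→7020, (A,merge)→9150, (D,nl)→91020 …(+1); best=4200 via (A,hash)
  {BCD}: card=12000; try (B,hash)→7200, (D,hash)→7920, (B,merge)→10800, (D,merge)→18720, (D,nl_idx)→24120, (B,nl)→181200 …(+1); best=7200 via (B,hash)
  {ABCD}: card=60000; try (B,hash)→12600, (D,hash)→16320, (A,hash)→21600, (B,merge)→46200, (D,merge)→91920, (D,nl_idx)→118920 …(+4); best=12600 via (B,hash)

cost=12600; order=C,D,A,B; methods=nl_idx,hash,hash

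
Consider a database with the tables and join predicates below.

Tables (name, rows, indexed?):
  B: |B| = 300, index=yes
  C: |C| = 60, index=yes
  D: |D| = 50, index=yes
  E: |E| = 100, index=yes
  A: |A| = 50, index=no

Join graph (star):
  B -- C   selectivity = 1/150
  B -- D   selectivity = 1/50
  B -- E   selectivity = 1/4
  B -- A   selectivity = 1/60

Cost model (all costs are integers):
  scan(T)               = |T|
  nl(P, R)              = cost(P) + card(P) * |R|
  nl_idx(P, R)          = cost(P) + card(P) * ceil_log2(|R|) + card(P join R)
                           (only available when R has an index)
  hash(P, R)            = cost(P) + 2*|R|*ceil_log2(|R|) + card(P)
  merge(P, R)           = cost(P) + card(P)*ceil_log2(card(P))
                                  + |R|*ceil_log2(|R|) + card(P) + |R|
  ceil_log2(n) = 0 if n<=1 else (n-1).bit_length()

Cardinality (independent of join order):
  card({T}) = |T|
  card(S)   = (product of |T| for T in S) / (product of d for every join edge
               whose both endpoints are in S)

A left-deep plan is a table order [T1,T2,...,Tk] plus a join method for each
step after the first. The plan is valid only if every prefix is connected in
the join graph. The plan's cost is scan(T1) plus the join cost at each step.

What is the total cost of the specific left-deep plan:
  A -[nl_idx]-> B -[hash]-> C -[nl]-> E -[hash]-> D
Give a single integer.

step 1: scan A: cost=50, card=50
step 2: join B via nl_idx
    card(P join B) = 50*300/(60) = 250
    cost = 50 + 50*9 + 250 = 750
step 3: join C via hash
    card(P join C) = 250*60/(150) = 100
    cost = 750 + 2*60*6 + 250 = 1720
step 4: join E via nl
    card(P join E) = 100*100/(4) = 2500
    cost = 1720 + 100*100 = 11720
step 5: join D via hash
    card(P join D) = 2500*50/(50) = 2500
    cost = 11720 + 2*50*6 + 2500 = 14820

14820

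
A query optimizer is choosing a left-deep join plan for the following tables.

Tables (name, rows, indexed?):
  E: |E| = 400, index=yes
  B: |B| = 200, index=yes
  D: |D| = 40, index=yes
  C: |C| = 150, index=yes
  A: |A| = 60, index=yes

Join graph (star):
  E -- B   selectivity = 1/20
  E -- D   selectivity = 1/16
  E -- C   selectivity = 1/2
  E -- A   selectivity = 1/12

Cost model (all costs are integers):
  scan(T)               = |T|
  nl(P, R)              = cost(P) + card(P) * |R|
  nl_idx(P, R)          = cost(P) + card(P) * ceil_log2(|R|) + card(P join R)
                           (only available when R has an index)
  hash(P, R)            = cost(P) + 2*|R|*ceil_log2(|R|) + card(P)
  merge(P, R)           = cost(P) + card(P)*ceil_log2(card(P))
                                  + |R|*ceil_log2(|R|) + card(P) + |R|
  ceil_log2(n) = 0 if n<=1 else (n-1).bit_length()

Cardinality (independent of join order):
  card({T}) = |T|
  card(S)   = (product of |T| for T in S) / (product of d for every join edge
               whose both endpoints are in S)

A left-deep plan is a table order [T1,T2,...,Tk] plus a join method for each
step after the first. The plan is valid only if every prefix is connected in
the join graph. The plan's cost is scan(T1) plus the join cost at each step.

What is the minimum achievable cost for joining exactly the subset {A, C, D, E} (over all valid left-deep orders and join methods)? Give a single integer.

10400

Selinger DP over subsets of {A,C,D,E}:
  {E}: scan cost=400, card=400
  {D}: scan cost=40, card=40
  {C}: scan cost=150, card=150
  {A}: scan cost=60, card=60
  {DE}: card=1000; try (D,hash)→1280, (E,nl_idx)→1400, (D,nl_idx)→3800, (E,merge)→4320, (D,merge)→4680, (E,hash)→7280 …(+2); best=1280 via (D,hash)
  {CE}: card=30000; try (C,hash)→3200, (E,merge)→5500, (C,merge)→5750, (E,hash)→7500, (E,nl_idx)→31500, (C,nl_idx)→33600 …(+2); best=3200 via (C,hash)
  {AE}: card=2000; try (A,hash)→1520, (E,nl_idx)→2600, (E,merge)→4480, (A,nl_idx)→4800, (A,merge)→4820, (E,hash)→7320 …(+2); best=1520 via (A,hash)
  {CDE}: card=75000; try (C,hash)→4680, (C,merge)→13630, (D,hash)→33680, (C,nl_idx)→84280, (C,nl)→151280, (D,nl_idx)→258200 …(+2); best=4680 via (C,hash)
  {ADE}: card=5000; try (A,hash)→3000, (D,hash)→4000, (A,nl_idx)→12280, (A,merge)→12700, (D,nl_idx)→18520, (D,merge)→25800 …(+2); best=3000 via (A,hash)
  {ACE}: card=150000; try (C,hash)→5920, (C,merge)→26870, (A,hash)→33920, (C,nl_idx)→167520, (C,nl)→301520, (A,nl_idx)→333200 …(+2); best=5920 via (C,hash)
  {ACDE}: card=375000; try (C,hash)→10400, (C,merge)→74350, (A,hash)→80400, (D,hash)→156400, (C,nl_idx)→418000, (C,nl)→753000 …(+6); best=10400 via (C,hash)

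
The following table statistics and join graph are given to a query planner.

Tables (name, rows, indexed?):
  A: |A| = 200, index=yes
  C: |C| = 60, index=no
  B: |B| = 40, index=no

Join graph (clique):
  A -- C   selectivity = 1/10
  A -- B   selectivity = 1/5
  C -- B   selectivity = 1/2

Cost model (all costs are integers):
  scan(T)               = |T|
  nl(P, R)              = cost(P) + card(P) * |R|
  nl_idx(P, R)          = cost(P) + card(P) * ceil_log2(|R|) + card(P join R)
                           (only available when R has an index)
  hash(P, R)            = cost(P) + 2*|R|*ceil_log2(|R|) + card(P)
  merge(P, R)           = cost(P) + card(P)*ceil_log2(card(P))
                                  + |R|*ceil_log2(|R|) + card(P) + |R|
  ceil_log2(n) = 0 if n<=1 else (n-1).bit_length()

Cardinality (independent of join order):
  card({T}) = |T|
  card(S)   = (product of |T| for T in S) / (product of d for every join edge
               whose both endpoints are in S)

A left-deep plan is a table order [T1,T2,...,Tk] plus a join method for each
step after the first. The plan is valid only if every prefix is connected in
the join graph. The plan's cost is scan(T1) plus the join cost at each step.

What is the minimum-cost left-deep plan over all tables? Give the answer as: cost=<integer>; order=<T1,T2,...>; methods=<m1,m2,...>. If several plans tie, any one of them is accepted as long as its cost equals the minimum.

cost=2800; order=A,C,B; methods=hash,hash

Selinger DP (subsets sized 1..n):
  {A}: scan cost=200, card=200
  {C}: scan cost=60, card=60
  {B}: scan cost=40, card=40
  {AC}: card=1200; try (C,hash)→1120, (A,nl_idx)→1740, (A,merge)→2280, (C,merge)→2420, (A,hash)→3320, (A,nl)→12060 …(+1); best=1120 via (C,hash)
  {AB}: card=1600; try (B,hash)→880, (A,nl_idx)→1960, (A,merge)→2120, (B,merge)→2280, (A,hash)→3280, (A,nl)→8040 …(+1); best=880 via (B,hash)
  {BC}: card=1200; try (B,hash)→600, (C,merge)→740, (B,merge)→760, (C,hash)→800, (C,nl)→2440, (B,nl)→2460; best=600 via (B,hash)
  {ABC}: card=4800; try (B,hash)→2800, (C,hash)→3200, (A,hash)→5000, (A,nl_idx)→15000, (B,merge)→15800, (A,merge)→16800 …(+4); best=2800 via (B,hash)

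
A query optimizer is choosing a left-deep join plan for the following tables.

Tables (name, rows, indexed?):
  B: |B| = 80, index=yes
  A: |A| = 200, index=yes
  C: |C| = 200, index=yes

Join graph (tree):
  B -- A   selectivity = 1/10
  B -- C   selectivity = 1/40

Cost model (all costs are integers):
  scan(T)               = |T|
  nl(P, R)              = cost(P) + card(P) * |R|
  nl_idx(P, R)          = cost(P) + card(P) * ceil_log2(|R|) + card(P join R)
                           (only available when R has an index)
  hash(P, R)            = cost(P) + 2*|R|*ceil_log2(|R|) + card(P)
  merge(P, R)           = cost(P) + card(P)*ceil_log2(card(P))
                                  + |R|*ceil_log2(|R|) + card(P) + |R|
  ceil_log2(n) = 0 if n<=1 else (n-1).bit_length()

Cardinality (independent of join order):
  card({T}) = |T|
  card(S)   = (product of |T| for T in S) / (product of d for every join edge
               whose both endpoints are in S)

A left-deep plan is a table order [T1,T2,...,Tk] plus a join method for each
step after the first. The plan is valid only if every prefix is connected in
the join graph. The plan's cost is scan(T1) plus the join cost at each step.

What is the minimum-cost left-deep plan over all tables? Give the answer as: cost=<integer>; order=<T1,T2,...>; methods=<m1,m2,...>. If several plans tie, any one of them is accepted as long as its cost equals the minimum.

cost=4720; order=B,C,A; methods=nl_idx,hash

Selinger DP (subsets sized 1..n):
  {B}: scan cost=80, card=80
  {A}: scan cost=200, card=200
  {C}: scan cost=200, card=200
  {AB}: card=1600; try (B,hash)→1520, (A,nl_idx)→2320, (A,merge)→2520, (B,merge)→2640, (B,nl_idx)→3200, (A,hash)→3360 …(+2); best=1520 via (B,hash)
  {BC}: card=400; try (C,nl_idx)→1120, (B,hash)→1520, (B,nl_idx)→2000, (C,merge)→2520, (B,merge)→2640, (C,hash)→3360 …(+2); best=1120 via (C,nl_idx)
  {ABC}: card=8000; try (A,hash)→4720, (C,hash)→6320, (A,merge)→6920, (A,nl_idx)→12320, (C,nl_idx)→22320, (C,merge)→22520 …(+2); best=4720 via (A,hash)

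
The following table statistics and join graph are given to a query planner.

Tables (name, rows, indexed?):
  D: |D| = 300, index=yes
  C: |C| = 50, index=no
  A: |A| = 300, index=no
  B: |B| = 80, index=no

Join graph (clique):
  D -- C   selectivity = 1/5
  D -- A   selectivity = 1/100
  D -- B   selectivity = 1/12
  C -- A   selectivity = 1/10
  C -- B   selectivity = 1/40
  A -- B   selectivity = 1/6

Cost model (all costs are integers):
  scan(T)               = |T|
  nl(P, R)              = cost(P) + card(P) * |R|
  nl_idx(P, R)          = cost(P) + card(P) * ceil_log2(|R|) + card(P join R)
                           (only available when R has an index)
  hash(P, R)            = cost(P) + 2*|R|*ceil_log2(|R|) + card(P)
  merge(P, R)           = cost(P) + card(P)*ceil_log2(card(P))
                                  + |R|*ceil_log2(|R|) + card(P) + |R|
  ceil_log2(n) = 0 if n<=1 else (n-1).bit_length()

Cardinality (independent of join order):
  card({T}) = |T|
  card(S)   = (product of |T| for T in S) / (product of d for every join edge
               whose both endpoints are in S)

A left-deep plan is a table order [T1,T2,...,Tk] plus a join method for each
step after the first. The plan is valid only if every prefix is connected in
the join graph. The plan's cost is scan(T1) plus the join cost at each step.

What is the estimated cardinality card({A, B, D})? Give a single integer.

1000

Tables in S: A(300), B(80), D(300)
Edges inside S: D-A(d=100), D-B(d=12), A-B(d=6)
numerator = 300 * 80 * 300 = 7200000
denominator = 100 * 12 * 6 = 7200
card(S) = 7200000 / 7200 = 1000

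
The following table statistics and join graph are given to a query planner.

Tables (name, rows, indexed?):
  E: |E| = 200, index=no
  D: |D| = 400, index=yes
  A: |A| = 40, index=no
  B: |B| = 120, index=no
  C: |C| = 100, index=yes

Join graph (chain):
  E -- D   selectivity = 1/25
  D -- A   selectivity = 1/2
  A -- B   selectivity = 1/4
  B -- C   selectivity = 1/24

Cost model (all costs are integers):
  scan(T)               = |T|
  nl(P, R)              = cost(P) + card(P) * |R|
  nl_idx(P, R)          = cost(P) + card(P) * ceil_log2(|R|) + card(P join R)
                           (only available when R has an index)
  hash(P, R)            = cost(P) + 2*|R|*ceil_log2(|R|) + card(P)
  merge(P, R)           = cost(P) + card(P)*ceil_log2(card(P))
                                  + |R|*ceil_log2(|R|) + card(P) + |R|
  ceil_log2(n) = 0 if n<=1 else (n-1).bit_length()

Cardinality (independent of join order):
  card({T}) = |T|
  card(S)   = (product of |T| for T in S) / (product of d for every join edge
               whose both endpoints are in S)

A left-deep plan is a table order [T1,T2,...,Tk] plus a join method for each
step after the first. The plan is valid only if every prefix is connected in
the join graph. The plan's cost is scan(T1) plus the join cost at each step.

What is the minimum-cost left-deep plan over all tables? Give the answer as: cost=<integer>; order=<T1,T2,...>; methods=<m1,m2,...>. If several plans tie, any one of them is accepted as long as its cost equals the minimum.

cost=1017840; order=B,C,A,D,E; methods=nl_idx,hash,hash,hash

Selinger DP (subsets sized 1..n):
  {E}: scan cost=200, card=200
  {D}: scan cost=400, card=400
  {A}: scan cost=40, card=40
  {B}: scan cost=120, card=120
  {C}: scan cost=100, card=100
  {DE}: card=3200; try (E,hash)→4000, (D,nl_idx)→5200, (D,merge)→6000, (E,merge)→6200, (D,hash)→7600, (D,nl)→80200 …(+1); best=4000 via (E,hash)
  {AD}: card=8000; try (A,hash)→1280, (D,merge)→4320, (A,merge)→4680, (D,hash)→7280, (D,nl_idx)→8400, (D,nl)→16040 …(+1); best=1280 via (A,hash)
  {AB}: card=1200; try (A,hash)→720, (B,merge)→1280, (A,merge)→1360, (B,hash)→1760, (B,nl)→4840, (A,nl)→4920; best=720 via (A,hash)
  {BC}: card=500; try (C,nl_idx)→1460, (C,hash)→1640, (B,merge)→1860, (C,merge)→1880, (B,hash)→1880, (B,nl)→12100 …(+1); best=1460 via (C,nl_idx)
  {ADE}: card=64000; try (A,hash)→7680, (E,hash)→12480, (A,merge)→45880, (E,merge)→115080, (A,nl)→132000, (E,nl)→1601280; best=7680 via (A,hash)
  {ABD}: card=240000; try (D,hash)→9120, (B,hash)→10960, (D,merge)→19120, (B,merge)→114240, (D,nl_idx)→251520, (D,nl)→480720 …(+1); best=9120 via (D,hash)
  {ABC}: card=5000; try (A,hash)→2440, (C,hash)→3320, (A,merge)→6740, (C,nl_idx)→14120, (C,merge)→15920, (A,nl)→21460 …(+1); best=2440 via (A,hash)
  {ABDE}: card=1920000; try (B,hash)→73360, (E,hash)→252320, (B,merge)→1096640, (E,merge)→4570920, (B,nl)→7687680, (E,nl)→48009120; best=73360 via (B,hash)
  {ABCD}: card=1000000; try (D,hash)→14640, (D,merge)→76440, (C,hash)→250520, (D,nl_idx)→1047440, (D,nl)→2002440, (C,nl_idx)→2689120 …(+2); best=14640 via (D,hash)
  {ABCDE}: card=8000000; try (E,hash)→1017840, (C,hash)→1994760, (E,merge)→21016440, (C,nl_idx)→21513360, (C,merge)→42314160, (C,nl)→192073360 …(+1); best=1017840 via (E,hash)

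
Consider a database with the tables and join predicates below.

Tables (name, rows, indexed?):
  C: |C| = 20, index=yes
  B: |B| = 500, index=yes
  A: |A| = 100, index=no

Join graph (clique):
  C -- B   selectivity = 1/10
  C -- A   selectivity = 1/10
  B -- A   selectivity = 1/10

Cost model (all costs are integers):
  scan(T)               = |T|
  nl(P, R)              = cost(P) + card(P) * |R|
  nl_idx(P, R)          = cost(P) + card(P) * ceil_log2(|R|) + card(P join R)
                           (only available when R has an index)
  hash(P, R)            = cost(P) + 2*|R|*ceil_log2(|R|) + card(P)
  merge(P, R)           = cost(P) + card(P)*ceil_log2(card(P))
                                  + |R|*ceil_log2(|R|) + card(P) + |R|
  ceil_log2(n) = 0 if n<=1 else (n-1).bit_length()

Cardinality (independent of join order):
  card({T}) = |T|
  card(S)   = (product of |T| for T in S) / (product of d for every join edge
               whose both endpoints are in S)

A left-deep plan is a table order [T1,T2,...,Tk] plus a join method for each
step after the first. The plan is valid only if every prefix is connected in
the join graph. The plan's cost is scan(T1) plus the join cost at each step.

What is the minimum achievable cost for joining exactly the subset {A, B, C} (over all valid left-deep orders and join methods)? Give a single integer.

Selinger DP over subsets of {A,B,C}:
  {C}: scan cost=20, card=20
  {B}: scan cost=500, card=500
  {A}: scan cost=100, card=100
  {BC}: card=1000; try (C,hash)→1200, (B,nl_idx)→1200, (C,nl_idx)→4000, (B,merge)→5140, (C,merge)→5620, (B,hash)→9040 …(+2); best=1200 via (C,hash)
  {AC}: card=200; try (C,hash)→400, (C,nl_idx)→800, (A,merge)→940, (C,merge)→1020, (A,hash)→1440, (A,nl)→2020 …(+1); best=400 via (C,hash)
  {AB}: card=5000; try (A,hash)→2400, (B,merge)→5900, (B,nl_idx)→6000, (A,merge)→6300, (B,hash)→9200, (B,nl)→50100 …(+1); best=2400 via (A,hash)
  {ABC}: card=1000; try (B,nl_idx)→3200, (A,hash)→3600, (B,merge)→7200, (C,hash)→7600, (B,hash)→9600, (A,merge)→13000 …(+5); best=3200 via (B,nl_idx)

3200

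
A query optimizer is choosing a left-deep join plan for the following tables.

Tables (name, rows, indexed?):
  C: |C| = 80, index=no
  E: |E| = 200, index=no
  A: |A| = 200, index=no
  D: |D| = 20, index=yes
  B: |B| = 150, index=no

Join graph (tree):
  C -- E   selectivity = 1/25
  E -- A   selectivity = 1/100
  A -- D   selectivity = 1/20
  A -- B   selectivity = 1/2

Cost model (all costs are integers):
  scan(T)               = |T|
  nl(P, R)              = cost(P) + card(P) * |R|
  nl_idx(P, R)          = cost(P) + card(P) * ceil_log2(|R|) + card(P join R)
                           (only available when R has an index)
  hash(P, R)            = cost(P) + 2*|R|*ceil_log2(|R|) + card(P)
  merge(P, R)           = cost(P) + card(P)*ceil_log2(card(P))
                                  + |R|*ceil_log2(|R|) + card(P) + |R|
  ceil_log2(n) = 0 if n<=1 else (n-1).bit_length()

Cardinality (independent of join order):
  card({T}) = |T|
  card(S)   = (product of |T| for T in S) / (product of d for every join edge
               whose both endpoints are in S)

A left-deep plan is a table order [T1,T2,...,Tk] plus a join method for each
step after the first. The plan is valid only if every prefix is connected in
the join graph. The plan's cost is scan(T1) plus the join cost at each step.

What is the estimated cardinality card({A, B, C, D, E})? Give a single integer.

96000

Tables in S: A(200), B(150), C(80), D(20), E(200)
Edges inside S: C-E(d=25), E-A(d=100), A-D(d=20), A-B(d=2)
numerator = 200 * 150 * 80 * 20 * 200 = 9600000000
denominator = 25 * 100 * 20 * 2 = 100000
card(S) = 9600000000 / 100000 = 96000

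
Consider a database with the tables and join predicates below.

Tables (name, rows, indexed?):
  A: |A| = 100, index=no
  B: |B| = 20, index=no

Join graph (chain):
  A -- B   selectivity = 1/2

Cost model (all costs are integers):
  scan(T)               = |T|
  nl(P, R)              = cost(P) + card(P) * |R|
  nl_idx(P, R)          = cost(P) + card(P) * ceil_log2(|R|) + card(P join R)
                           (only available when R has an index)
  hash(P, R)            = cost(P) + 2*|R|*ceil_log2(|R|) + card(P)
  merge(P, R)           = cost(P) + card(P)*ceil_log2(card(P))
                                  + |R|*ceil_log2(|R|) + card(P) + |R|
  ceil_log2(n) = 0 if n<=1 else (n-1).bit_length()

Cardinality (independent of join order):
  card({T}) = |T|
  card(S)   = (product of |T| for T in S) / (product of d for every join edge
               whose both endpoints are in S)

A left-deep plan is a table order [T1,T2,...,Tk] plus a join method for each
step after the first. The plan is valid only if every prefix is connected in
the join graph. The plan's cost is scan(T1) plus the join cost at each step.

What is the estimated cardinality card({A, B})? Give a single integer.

Tables in S: A(100), B(20)
Edges inside S: A-B(d=2)
numerator = 100 * 20 = 2000
denominator = 2 = 2
card(S) = 2000 / 2 = 1000

1000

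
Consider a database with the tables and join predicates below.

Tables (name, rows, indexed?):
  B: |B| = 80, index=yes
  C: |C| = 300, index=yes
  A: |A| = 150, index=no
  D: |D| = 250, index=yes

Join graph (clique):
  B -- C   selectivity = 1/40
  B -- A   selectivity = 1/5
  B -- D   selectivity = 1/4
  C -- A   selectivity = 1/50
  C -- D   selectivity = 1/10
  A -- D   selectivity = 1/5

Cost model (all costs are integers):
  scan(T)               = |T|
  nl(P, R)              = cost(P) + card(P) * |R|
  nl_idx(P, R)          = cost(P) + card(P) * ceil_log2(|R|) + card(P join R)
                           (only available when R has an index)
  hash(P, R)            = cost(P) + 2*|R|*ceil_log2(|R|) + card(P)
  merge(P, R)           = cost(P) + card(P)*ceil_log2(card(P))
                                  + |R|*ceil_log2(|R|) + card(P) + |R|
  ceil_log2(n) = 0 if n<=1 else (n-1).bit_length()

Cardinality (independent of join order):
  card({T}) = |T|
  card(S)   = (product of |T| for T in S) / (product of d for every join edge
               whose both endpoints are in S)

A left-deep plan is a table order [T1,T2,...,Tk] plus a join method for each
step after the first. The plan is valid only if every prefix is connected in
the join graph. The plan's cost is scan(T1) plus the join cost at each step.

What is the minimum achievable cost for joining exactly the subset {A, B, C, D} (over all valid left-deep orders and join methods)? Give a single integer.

7730

Selinger DP over subsets of {A,B,C,D}:
  {B}: scan cost=80, card=80
  {C}: scan cost=300, card=300
  {A}: scan cost=150, card=150
  {D}: scan cost=250, card=250
  {BC}: card=600; try (C,nl_idx)→1400, (B,hash)→1720, (B,nl_idx)→3000, (C,merge)→3720, (B,merge)→3940, (C,hash)→5560 …(+2); best=1400 via (C,nl_idx)
  {AB}: card=2400; try (B,hash)→1420, (A,merge)→2070, (B,merge)→2140, (A,hash)→2560, (B,nl_idx)→3600, (A,nl)→12080 …(+1); best=1420 via (B,hash)
  {BD}: card=5000; try (B,hash)→1620, (D,merge)→2970, (B,merge)→3140, (D,hash)→4160, (D,nl_idx)→5720, (B,nl_idx)→7000 …(+2); best=1620 via (B,hash)
  {AC}: card=900; try (C,nl_idx)→2400, (A,hash)→3000, (C,merge)→4500, (A,merge)→4650, (C,hash)→5700, (C,nl)→45150 …(+1); best=2400 via (C,nl_idx)
  {CD}: card=7500; try (D,hash)→4600, (C,merge)→5500, (D,merge)→5550, (C,hash)→5900, (C,nl_idx)→10000, (D,nl_idx)→10200 …(+2); best=4600 via (D,hash)
  {AD}: card=7500; try (A,hash)→2900, (D,merge)→3750, (A,merge)→3850, (D,hash)→4300, (D,nl_idx)→8850, (D,nl)→37650 …(+1); best=2900 via (A,hash)
  {ABC}: card=360; try (A,hash)→4400, (B,hash)→4420, (B,nl_idx)→9060, (C,hash)→9220, (A,merge)→9350, (B,merge)→12940 …(+5); best=4400 via (A,hash)
  {BCD}: card=3750; try (D,hash)→6000, (D,nl_idx)→9950, (D,merge)→10250, (C,hash)→12020, (B,hash)→13220, (C,nl_idx)→50370 …(+6); best=6000 via (D,hash)
  {ABD}: card=30000; try (D,hash)→7820, (A,hash)→9020, (B,hash)→11520, (D,merge)→34870, (D,nl_idx)→50620, (A,merge)→72970 …(+5); best=7820 via (D,hash)
  {ACD}: card=4500; try (D,hash)→7300, (D,nl_idx)→14100, (A,hash)→14500, (D,merge)→14550, (C,hash)→15800, (C,nl_idx)→74900 …(+5); best=7300 via (D,hash)
  {ABCD}: card=450; try (D,nl_idx)→7730, (D,hash)→8760, (D,merge)→10250, (A,hash)→12150, (B,hash)→12920, (B,nl_idx)→39250 …(+9); best=7730 via (D,nl_idx)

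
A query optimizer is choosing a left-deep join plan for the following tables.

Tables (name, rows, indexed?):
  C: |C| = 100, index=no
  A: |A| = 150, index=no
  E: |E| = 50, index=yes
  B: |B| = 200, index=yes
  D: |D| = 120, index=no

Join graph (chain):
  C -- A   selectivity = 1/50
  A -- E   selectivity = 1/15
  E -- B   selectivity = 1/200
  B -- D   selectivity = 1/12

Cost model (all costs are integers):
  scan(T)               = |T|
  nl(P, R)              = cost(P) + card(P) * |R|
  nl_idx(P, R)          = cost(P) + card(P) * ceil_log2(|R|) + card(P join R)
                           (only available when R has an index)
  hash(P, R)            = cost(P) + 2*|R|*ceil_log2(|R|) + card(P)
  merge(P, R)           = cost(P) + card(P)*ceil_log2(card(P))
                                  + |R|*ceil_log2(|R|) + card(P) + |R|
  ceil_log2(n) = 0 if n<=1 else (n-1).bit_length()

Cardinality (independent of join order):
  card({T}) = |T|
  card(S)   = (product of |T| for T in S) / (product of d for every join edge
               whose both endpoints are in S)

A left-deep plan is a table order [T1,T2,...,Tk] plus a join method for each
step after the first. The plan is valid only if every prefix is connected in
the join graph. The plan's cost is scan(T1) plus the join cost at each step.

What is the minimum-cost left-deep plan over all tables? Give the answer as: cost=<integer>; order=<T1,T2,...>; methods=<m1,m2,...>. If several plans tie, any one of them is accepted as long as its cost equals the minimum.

cost=6780; order=E,B,A,C,D; methods=nl_idx,merge,hash,hash

Selinger DP (subsets sized 1..n):
  {C}: scan cost=100, card=100
  {A}: scan cost=150, card=150
  {E}: scan cost=50, card=50
  {B}: scan cost=200, card=200
  {D}: scan cost=120, card=120
  {AC}: card=300; try (C,hash)→1700, (A,merge)→2250, (C,merge)→2300, (A,hash)→2600, (A,nl)→15100, (C,nl)→15150; best=1700 via (C,hash)
  {AE}: card=500; try (E,hash)→900, (E,nl_idx)→1550, (A,merge)→1750, (E,merge)→1850, (A,hash)→2500, (A,nl)→7550 …(+1); best=900 via (E,hash)
  {BE}: card=50; try (B,nl_idx)→500, (E,hash)→1000, (E,nl_idx)→1450, (B,merge)→2200, (E,merge)→2350, (B,hash)→3300 …(+2); best=500 via (B,nl_idx)
  {BD}: card=2000; try (D,hash)→2080, (B,merge)→2880, (D,merge)→2960, (B,nl_idx)→3080, (B,hash)→3440, (B,nl)→24120 …(+1); best=2080 via (D,hash)
  {ACE}: card=1000; try (E,hash)→2600, (C,hash)→2800, (E,nl_idx)→4500, (E,merge)→5050, (C,merge)→6700, (E,nl)→16700 …(+1); best=2600 via (E,hash)
  {ABE}: card=500; try (A,merge)→2200, (A,hash)→2950, (B,hash)→4600, (B,nl_idx)→5400, (B,merge)→7700, (A,nl)→8000 …(+1); best=2200 via (A,merge)
  {BDE}: card=500; try (D,merge)→1810, (D,hash)→2230, (E,hash)→4680, (D,nl)→6500, (E,nl_idx)→14580, (E,merge)→26430 …(+1); best=1810 via (D,merge)
  {ABCE}: card=1000; try (C,hash)→4100, (B,hash)→6800, (C,merge)→8000, (B,nl_idx)→11600, (B,merge)→15400, (C,nl)→52200 …(+1); best=4100 via (C,hash)
  {ABDE}: card=5000; try (D,hash)→4380, (A,hash)→4710, (D,merge)→8160, (A,merge)→8160, (D,nl)→62200, (A,nl)→76810; best=4380 via (D,hash)
  {ABCDE}: card=10000; try (D,hash)→6780, (C,hash)→10780, (D,merge)→16060, (C,merge)→75180, (D,nl)→124100, (C,nl)→504380; best=6780 via (D,hash)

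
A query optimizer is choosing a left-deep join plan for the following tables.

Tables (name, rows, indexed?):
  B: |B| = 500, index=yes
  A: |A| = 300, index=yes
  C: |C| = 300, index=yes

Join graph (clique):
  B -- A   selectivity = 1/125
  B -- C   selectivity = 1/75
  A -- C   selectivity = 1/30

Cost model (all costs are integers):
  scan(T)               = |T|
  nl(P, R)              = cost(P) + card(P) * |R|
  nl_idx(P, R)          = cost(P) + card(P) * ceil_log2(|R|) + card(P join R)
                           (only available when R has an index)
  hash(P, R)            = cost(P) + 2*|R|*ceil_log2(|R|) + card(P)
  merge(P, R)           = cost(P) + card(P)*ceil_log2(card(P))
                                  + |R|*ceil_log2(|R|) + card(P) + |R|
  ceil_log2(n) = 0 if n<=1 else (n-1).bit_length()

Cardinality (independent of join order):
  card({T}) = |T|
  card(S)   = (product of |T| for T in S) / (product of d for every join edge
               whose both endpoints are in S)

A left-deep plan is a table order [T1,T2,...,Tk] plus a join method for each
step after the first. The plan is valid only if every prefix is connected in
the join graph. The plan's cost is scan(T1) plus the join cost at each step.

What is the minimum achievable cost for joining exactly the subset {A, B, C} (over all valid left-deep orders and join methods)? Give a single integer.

10800

Selinger DP over subsets of {A,B,C}:
  {B}: scan cost=500, card=500
  {A}: scan cost=300, card=300
  {C}: scan cost=300, card=300
  {AB}: card=1200; try (B,nl_idx)→4200, (A,nl_idx)→6200, (A,hash)→6400, (B,merge)→8300, (A,merge)→8500, (B,hash)→9600 …(+2); best=4200 via (B,nl_idx)
  {BC}: card=2000; try (B,nl_idx)→5000, (C,hash)→6400, (C,nl_idx)→7000, (B,merge)→8300, (C,merge)→8500, (B,hash)→9600 …(+2); best=5000 via (B,nl_idx)
  {AC}: card=3000; try (C,hash)→6000, (C,nl_idx)→6000, (A,hash)→6000, (A,nl_idx)→6000, (C,merge)→6300, (A,merge)→6300 …(+2); best=6000 via (C,hash)
  {ABC}: card=160; try (C,hash)→10800, (A,hash)→12400, (C,nl_idx)→15160, (B,hash)→18000, (C,merge)→21600, (A,nl_idx)→23160 …(+6); best=10800 via (C,hash)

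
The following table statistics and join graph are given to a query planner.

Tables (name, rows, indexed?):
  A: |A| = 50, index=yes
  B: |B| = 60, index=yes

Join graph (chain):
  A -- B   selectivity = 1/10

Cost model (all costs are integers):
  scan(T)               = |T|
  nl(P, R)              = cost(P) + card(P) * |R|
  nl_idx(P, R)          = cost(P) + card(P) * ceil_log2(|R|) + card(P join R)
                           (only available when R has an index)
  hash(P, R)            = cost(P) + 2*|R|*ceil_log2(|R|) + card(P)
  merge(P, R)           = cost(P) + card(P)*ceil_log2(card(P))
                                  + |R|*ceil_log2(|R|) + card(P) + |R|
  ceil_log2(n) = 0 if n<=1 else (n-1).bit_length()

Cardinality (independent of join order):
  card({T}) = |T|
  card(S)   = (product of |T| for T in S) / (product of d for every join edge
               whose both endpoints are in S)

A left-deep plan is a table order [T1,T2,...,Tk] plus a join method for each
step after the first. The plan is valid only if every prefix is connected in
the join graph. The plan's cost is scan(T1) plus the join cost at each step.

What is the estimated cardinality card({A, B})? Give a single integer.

Tables in S: A(50), B(60)
Edges inside S: A-B(d=10)
numerator = 50 * 60 = 3000
denominator = 10 = 10
card(S) = 3000 / 10 = 300

300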